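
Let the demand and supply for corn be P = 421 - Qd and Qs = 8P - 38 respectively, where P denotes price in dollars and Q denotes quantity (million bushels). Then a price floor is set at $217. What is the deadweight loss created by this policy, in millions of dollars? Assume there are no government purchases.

15500.25

Rearranging demand gives Qd = 421 - P. Without the control the market clears where 421 - P = 8P - 38, i.e. P* = 51 and Q* = 370.
Since 217 > 51, the floor is binding.
At P = 217: Qd = 421 - 217 = 204 and Qs = 8·217 - 38 = 1698.
Quantity traded falls to 204. At Q = 204 the demand price is 421 - 204 = 217 and the supply price is (38 + 204)/8 = 30.25.
Deadweight loss = ½ · (217 - 30.25) · (370 - 204) = ½ · 186.75 · 166 = 15500.25.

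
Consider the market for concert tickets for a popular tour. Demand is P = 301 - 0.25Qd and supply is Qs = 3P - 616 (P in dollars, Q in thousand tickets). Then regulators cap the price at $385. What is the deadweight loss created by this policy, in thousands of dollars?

0

Rearranging demand gives Qd = 1204 - 4P. Without the control the market clears where 1204 - 4P = 3P - 616, i.e. P* = 260 and Q* = 164.
The ceiling of 385 is above the equilibrium price 260, so it is not binding; the market clears at P* = 260, Q* = 164.
Since the control does not bind, no trades are prevented and deadweight loss is zero.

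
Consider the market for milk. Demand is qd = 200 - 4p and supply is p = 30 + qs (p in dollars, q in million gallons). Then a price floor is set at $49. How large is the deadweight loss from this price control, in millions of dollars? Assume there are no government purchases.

90

Rearranging supply gives qs = p - 30. Equilibrium: 200 - 4p = p - 30, so 230 = 5p and p* = 46, q* = 16.
Since 49 > 46, the floor is binding.
At p = 49: qd = 200 - 4·49 = 4 and qs = 49 - 30 = 19.
Quantity traded falls to 4. At q = 4 the demand price is (200 - 4)/4 = 49 and the supply price is 30 + 4 = 34.
Deadweight loss = ½ · (49 - 34) · (16 - 4) = ½ · 15 · 12 = 90.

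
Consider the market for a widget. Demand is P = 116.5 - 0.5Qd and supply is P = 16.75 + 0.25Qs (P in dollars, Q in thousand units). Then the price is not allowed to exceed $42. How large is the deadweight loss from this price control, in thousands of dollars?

384

Rearranging demand gives Qd = 233 - 2P; rearranging supply gives Qs = 4P - 67. In a free market, 233 - 2P = 4P - 67 gives the equilibrium P* = 50, Q* = 133.
The ceiling of 42 is below the equilibrium price 50, so it binds.
At P = 42: Qd = 233 - 2·42 = 149 and Qs = 4·42 - 67 = 101.
Quantity traded falls to 101. At Q = 101 the demand price is (233 - 101)/2 = 66 and the supply price is (67 + 101)/4 = 42.
Deadweight loss = ½ · (66 - 42) · (133 - 101) = ½ · 24 · 32 = 384.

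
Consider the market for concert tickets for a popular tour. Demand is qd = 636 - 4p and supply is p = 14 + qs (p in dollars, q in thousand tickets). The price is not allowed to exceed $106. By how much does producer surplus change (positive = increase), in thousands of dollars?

-2496

Rearranging supply gives qs = p - 14. Setting quantity demanded equal to quantity supplied, 636 - 4p = p - 14, gives p* = 130 and q* = 116.
Since 106 < 130, the ceiling is binding.
At p = 106: qd = 636 - 4·106 = 212 and qs = 106 - 14 = 92.
Producer surplus without the control is ½ · (130 - 14) · 116 = 6728.
With the ceiling, producers sell 92 units at 106, so PS = ½ · (106 - 14) · 92 = 4232.
Change in producer surplus = 4232 - 6728 = -2496.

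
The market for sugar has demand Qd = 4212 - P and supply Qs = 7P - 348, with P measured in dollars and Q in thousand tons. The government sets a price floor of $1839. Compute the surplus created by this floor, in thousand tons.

Without the control the market clears where 4212 - P = 7P - 348, i.e. P* = 570 and Q* = 3642.
Since 1839 > 570, the floor is binding.
At P = 1839: Qd = 4212 - 1839 = 2373 and Qs = 7·1839 - 348 = 12525.
Surplus = Qs - Qd = 12525 - 2373 = 10152.

10152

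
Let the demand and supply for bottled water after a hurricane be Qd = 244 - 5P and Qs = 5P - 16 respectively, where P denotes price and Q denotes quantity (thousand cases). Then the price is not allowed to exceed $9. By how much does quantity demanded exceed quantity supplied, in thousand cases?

Without the control the market clears where 244 - 5P = 5P - 16, i.e. P* = 26 and Q* = 114.
The ceiling of 9 is below the equilibrium price 26, so it binds.
At P = 9: Qd = 244 - 5·9 = 199 and Qs = 5·9 - 16 = 29.
Shortage = Qd - Qs = 199 - 29 = 170.

170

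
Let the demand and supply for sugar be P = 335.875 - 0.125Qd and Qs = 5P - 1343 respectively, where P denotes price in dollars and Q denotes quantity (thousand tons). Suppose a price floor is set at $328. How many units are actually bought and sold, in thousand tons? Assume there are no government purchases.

Rearranging demand gives Qd = 2687 - 8P. Setting quantity demanded equal to quantity supplied, 2687 - 8P = 5P - 1343, gives P* = 310 and Q* = 207.
The floor of 328 is above the equilibrium price 310, so it binds.
At P = 328: Qd = 2687 - 8·328 = 63 and Qs = 5·328 - 1343 = 297.
The quantity actually transacted is the short side, demand: 63.

63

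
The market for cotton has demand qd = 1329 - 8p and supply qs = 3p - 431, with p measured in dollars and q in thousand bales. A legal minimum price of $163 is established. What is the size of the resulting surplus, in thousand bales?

33

Equilibrium: 1329 - 8p = 3p - 431, so 1760 = 11p and p* = 160, q* = 49.
The floor of 163 is above the equilibrium price 160, so it binds.
At p = 163: qd = 1329 - 8·163 = 25 and qs = 3·163 - 431 = 58.
Surplus = qs - qd = 58 - 25 = 33.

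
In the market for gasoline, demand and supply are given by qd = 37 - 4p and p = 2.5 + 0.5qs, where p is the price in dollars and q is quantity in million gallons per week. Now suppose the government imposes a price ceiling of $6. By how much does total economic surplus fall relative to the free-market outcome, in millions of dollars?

1.5

Rearranging supply gives qs = 2p - 5. Equilibrium: 37 - 4p = 2p - 5, so 42 = 6p and p* = 7, q* = 9.
Because the ceiling (6) lies below the market-clearing price, it is binding.
At p = 6: qd = 37 - 4·6 = 13 and qs = 2·6 - 5 = 7.
Quantity traded falls to 7. At q = 7 the demand price is (37 - 7)/4 = 7.5 and the supply price is (5 + 7)/2 = 6.
Deadweight loss = ½ · (7.5 - 6) · (9 - 7) = ½ · 1.5 · 2 = 1.5.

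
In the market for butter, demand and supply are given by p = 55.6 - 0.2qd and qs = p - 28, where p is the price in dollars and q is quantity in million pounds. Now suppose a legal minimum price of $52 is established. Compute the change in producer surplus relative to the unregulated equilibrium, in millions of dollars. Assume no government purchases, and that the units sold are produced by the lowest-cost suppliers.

5.5

Rearranging demand gives qd = 278 - 5p. Without the control the market clears where 278 - 5p = p - 28, i.e. p* = 51 and q* = 23.
Because the floor (52) lies above the market-clearing price, it is binding.
At p = 52: qd = 278 - 5·52 = 18 and qs = 52 - 28 = 24.
Producer surplus without the control is ½ · (51 - 28) · 23 = 264.5.
With the floor, 18 units are sold at 52. The supply price at q = 18 is 46, so PS = ½ · [(52 - 28) + (52 - 46)] · 18 = 270.
Change in producer surplus = 270 - 264.5 = 5.5.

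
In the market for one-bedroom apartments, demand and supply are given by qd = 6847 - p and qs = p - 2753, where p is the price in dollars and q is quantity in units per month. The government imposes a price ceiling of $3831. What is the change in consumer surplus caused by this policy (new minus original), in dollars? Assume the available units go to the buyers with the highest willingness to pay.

575101.5

In a free market, 6847 - p = p - 2753 gives the equilibrium p* = 4800, q* = 2047.
Since 3831 < 4800, the ceiling is binding.
At p = 3831: qd = 6847 - 3831 = 3016 and qs = 3831 - 2753 = 1078.
Consumer surplus without the control is ½ · (6847 - 4800) · 2047 = 2095104.5.
With the ceiling, 1078 units are sold at 3831 (assume they go to the highest-value buyers). The demand price at q = 1078 is 5769, so CS = ½ · [(6847 - 3831) + (5769 - 3831)] · 1078 = 2670206.
Change in consumer surplus = 2670206 - 2095104.5 = 575101.5.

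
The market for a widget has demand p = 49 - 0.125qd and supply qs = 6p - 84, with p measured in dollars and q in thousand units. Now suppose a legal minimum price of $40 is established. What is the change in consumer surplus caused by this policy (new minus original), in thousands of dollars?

-576

Rearranging demand gives qd = 392 - 8p. In a free market, 392 - 8p = 6p - 84 gives the equilibrium p* = 34, q* = 120.
The floor of 40 is above the equilibrium price 34, so it binds.
At p = 40: qd = 392 - 8·40 = 72 and qs = 6·40 - 84 = 156.
Consumer surplus without the control is ½ · (49 - 34) · 120 = 900.
With the floor, consumers buy 72 units at 40, so CS = ½ · (49 - 40) · 72 = 324.
Change in consumer surplus = 324 - 900 = -576.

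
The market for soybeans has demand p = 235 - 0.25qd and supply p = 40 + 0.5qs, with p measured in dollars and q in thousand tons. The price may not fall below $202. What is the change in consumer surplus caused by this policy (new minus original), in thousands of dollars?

Rearranging demand gives qd = 940 - 4p; rearranging supply gives qs = 2p - 80. Without the control the market clears where 940 - 4p = 2p - 80, i.e. p* = 170 and q* = 260.
Since 202 > 170, the floor is binding.
At p = 202: qd = 940 - 4·202 = 132 and qs = 2·202 - 80 = 324.
Consumer surplus without the control is ½ · (235 - 170) · 260 = 8450.
With the floor, consumers buy 132 units at 202, so CS = ½ · (235 - 202) · 132 = 2178.
Change in consumer surplus = 2178 - 8450 = -6272.

-6272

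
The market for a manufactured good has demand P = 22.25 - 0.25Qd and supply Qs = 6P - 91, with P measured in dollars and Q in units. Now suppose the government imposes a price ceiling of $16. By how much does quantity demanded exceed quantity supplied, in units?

20

Rearranging demand gives Qd = 89 - 4P. Without the control the market clears where 89 - 4P = 6P - 91, i.e. P* = 18 and Q* = 17.
The ceiling of 16 is below the equilibrium price 18, so it binds.
At P = 16: Qd = 89 - 4·16 = 25 and Qs = 6·16 - 91 = 5.
Shortage = Qd - Qs = 25 - 5 = 20.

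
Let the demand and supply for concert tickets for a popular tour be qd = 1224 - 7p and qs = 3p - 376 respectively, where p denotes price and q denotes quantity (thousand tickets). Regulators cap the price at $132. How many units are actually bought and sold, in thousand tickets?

20

Without the control the market clears where 1224 - 7p = 3p - 376, i.e. p* = 160 and q* = 104.
Because the ceiling (132) lies below the market-clearing price, it is binding.
At p = 132: qd = 1224 - 7·132 = 300 and qs = 3·132 - 376 = 20.
The quantity actually transacted is the short side, supply: 20.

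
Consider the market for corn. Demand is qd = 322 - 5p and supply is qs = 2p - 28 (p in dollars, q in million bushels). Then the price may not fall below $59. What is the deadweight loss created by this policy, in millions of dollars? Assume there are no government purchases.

Without the control the market clears where 322 - 5p = 2p - 28, i.e. p* = 50 and q* = 72.
The floor of 59 is above the equilibrium price 50, so it binds.
At p = 59: qd = 322 - 5·59 = 27 and qs = 2·59 - 28 = 90.
Quantity traded falls to 27. At q = 27 the demand price is (322 - 27)/5 = 59 and the supply price is (28 + 27)/2 = 27.5.
Deadweight loss = ½ · (59 - 27.5) · (72 - 27) = ½ · 31.5 · 45 = 708.75.

708.75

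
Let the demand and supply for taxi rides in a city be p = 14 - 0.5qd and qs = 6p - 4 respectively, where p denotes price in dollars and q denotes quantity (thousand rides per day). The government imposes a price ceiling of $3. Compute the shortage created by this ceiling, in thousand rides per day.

8

Rearranging demand gives qd = 28 - 2p. Setting quantity demanded equal to quantity supplied, 28 - 2p = 6p - 4, gives p* = 4 and q* = 20.
Because the ceiling (3) lies below the market-clearing price, it is binding.
At p = 3: qd = 28 - 2·3 = 22 and qs = 6·3 - 4 = 14.
Shortage = qd - qs = 22 - 14 = 8.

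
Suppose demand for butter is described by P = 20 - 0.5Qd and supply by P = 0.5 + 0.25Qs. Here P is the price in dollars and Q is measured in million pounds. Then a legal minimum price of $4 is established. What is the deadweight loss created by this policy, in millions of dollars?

Rearranging demand gives Qd = 40 - 2P; rearranging supply gives Qs = 4P - 2. Equilibrium: 40 - 2P = 4P - 2, so 42 = 6P and P* = 7, Q* = 26.
Since 4 is below P* = 7, the floor does not bind and the free-market outcome prevails.
Since the control does not bind, no trades are prevented and deadweight loss is zero.

0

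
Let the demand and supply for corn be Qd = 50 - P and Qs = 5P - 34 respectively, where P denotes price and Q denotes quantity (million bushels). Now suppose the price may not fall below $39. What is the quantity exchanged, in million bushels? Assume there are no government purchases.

11

Equilibrium: 50 - P = 5P - 34, so 84 = 6P and P* = 14, Q* = 36.
The floor of 39 is above the equilibrium price 14, so it binds.
At P = 39: Qd = 50 - 39 = 11 and Qs = 5·39 - 34 = 161.
The quantity actually transacted is the short side, demand: 11.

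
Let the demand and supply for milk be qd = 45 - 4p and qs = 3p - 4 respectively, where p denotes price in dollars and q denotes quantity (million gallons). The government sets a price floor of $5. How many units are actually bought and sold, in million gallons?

In a free market, 45 - 4p = 3p - 4 gives the equilibrium p* = 7, q* = 17.
Since 5 is below p* = 7, the floor does not bind and the free-market outcome prevails.

17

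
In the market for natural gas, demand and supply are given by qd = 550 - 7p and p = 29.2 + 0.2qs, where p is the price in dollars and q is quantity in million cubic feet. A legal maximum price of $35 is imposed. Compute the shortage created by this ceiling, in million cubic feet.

Rearranging supply gives qs = 5p - 146. Setting quantity demanded equal to quantity supplied, 550 - 7p = 5p - 146, gives p* = 58 and q* = 144.
Since 35 < 58, the ceiling is binding.
At p = 35: qd = 550 - 7·35 = 305 and qs = 5·35 - 146 = 29.
Shortage = qd - qs = 305 - 29 = 276.

276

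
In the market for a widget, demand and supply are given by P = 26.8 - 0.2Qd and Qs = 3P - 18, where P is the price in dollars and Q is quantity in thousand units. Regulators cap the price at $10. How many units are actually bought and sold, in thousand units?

Rearranging demand gives Qd = 134 - 5P. Equilibrium: 134 - 5P = 3P - 18, so 152 = 8P and P* = 19, Q* = 39.
Because the ceiling (10) lies below the market-clearing price, it is binding.
At P = 10: Qd = 134 - 5·10 = 84 and Qs = 3·10 - 18 = 12.
The quantity actually transacted is the short side, supply: 12.

12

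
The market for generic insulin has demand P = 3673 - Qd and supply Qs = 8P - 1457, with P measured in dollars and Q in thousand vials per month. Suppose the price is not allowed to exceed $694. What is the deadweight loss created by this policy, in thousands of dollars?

0

Rearranging demand gives Qd = 3673 - P. Equilibrium: 3673 - P = 8P - 1457, so 5130 = 9P and P* = 570, Q* = 3103.
The ceiling of 694 is above the equilibrium price 570, so it is not binding; the market clears at P* = 570, Q* = 3103.
Since the control does not bind, no trades are prevented and deadweight loss is zero.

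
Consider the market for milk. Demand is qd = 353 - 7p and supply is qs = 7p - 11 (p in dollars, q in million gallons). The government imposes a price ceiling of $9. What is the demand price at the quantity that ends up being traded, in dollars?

43

Equilibrium: 353 - 7p = 7p - 11, so 364 = 14p and p* = 26, q* = 171.
Because the ceiling (9) lies below the market-clearing price, it is binding.
At p = 9: qd = 353 - 7·9 = 290 and qs = 7·9 - 11 = 52.
Only 52 units reach the market. On the demand curve, the marginal buyer's willingness to pay at q = 52 is (353 - 52)/7 = 43.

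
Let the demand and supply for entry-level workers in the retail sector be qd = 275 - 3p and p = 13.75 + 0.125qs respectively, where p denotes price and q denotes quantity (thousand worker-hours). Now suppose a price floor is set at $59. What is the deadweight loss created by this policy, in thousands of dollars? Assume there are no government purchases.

1188

Rearranging supply gives qs = 8p - 110. Equilibrium: 275 - 3p = 8p - 110, so 385 = 11p and p* = 35, q* = 170.
Since 59 > 35, the floor is binding.
At p = 59: qd = 275 - 3·59 = 98 and qs = 8·59 - 110 = 362.
Quantity traded falls to 98. At q = 98 the demand price is (275 - 98)/3 = 59 and the supply price is (110 + 98)/8 = 26.
Deadweight loss = ½ · (59 - 26) · (170 - 98) = ½ · 33 · 72 = 1188.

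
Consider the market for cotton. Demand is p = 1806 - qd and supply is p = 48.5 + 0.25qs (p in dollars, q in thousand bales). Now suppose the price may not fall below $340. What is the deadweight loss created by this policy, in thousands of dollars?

0

Rearranging demand gives qd = 1806 - p; rearranging supply gives qs = 4p - 194. In a free market, 1806 - p = 4p - 194 gives the equilibrium p* = 400, q* = 1406.
Since 340 is below p* = 400, the floor does not bind and the free-market outcome prevails.
Since the control does not bind, no trades are prevented and deadweight loss is zero.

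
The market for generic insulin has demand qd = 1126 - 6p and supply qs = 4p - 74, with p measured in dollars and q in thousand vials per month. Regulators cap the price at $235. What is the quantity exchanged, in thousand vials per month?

In a free market, 1126 - 6p = 4p - 74 gives the equilibrium p* = 120, q* = 406.
The ceiling of 235 is above the equilibrium price 120, so it is not binding; the market clears at p* = 120, q* = 406.

406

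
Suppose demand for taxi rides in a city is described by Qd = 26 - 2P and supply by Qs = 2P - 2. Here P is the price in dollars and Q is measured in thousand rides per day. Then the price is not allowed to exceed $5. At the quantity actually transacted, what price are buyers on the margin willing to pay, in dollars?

9

Without the control the market clears where 26 - 2P = 2P - 2, i.e. P* = 7 and Q* = 12.
Since 5 < 7, the ceiling is binding.
At P = 5: Qd = 26 - 2·5 = 16 and Qs = 2·5 - 2 = 8.
Only 8 units reach the market. On the demand curve, the marginal buyer's willingness to pay at Q = 8 is (26 - 8)/2 = 9.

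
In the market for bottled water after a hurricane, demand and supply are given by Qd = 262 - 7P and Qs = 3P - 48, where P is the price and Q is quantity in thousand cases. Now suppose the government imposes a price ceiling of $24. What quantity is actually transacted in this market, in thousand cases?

Without the control the market clears where 262 - 7P = 3P - 48, i.e. P* = 31 and Q* = 45.
Since 24 < 31, the ceiling is binding.
At P = 24: Qd = 262 - 7·24 = 94 and Qs = 3·24 - 48 = 24.
The quantity actually transacted is the short side, supply: 24.

24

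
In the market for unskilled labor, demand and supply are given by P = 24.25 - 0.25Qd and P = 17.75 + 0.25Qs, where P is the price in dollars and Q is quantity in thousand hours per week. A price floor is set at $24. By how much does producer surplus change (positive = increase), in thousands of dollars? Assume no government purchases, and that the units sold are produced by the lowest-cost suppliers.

-15

Rearranging demand gives Qd = 97 - 4P; rearranging supply gives Qs = 4P - 71. Equilibrium: 97 - 4P = 4P - 71, so 168 = 8P and P* = 21, Q* = 13.
Because the floor (24) lies above the market-clearing price, it is binding.
At P = 24: Qd = 97 - 4·24 = 1 and Qs = 4·24 - 71 = 25.
Producer surplus without the control is ½ · (21 - 17.75) · 13 = 21.125.
With the floor, 1 units are sold at 24. The supply price at Q = 1 is 18, so PS = ½ · [(24 - 17.75) + (24 - 18)] · 1 = 6.125.
Change in producer surplus = 6.125 - 21.125 = -15.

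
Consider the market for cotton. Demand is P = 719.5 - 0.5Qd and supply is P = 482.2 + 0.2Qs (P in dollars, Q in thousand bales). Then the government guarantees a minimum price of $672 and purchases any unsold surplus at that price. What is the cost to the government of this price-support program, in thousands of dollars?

Rearranging demand gives Qd = 1439 - 2P; rearranging supply gives Qs = 5P - 2411. Equilibrium: 1439 - 2P = 5P - 2411, so 3850 = 7P and P* = 550, Q* = 339.
Because the floor (672) lies above the market-clearing price, it is binding.
At P = 672: Qd = 1439 - 2·672 = 95 and Qs = 5·672 - 2411 = 949.
Surplus = Qs - Qd = 854.
Government expenditure = surplus × support price = 854 × 672 = 573888.

573888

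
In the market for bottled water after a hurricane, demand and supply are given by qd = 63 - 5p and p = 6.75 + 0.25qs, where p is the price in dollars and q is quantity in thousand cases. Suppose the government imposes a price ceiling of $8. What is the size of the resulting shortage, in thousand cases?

18

Rearranging supply gives qs = 4p - 27. Without the control the market clears where 63 - 5p = 4p - 27, i.e. p* = 10 and q* = 13.
Since 8 < 10, the ceiling is binding.
At p = 8: qd = 63 - 5·8 = 23 and qs = 4·8 - 27 = 5.
Shortage = qd - qs = 23 - 5 = 18.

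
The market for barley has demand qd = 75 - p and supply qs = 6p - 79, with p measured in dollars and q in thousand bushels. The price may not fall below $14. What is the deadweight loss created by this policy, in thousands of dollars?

Equilibrium: 75 - p = 6p - 79, so 154 = 7p and p* = 22, q* = 53.
Since 14 is below p* = 22, the floor does not bind and the free-market outcome prevails.
Since the control does not bind, no trades are prevented and deadweight loss is zero.

0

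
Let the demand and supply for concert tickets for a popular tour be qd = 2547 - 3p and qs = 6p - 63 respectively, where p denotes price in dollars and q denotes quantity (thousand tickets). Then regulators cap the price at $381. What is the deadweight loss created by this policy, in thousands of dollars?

0

In a free market, 2547 - 3p = 6p - 63 gives the equilibrium p* = 290, q* = 1677.
The ceiling of 381 is above the equilibrium price 290, so it is not binding; the market clears at p* = 290, q* = 1677.
Since the control does not bind, no trades are prevented and deadweight loss is zero.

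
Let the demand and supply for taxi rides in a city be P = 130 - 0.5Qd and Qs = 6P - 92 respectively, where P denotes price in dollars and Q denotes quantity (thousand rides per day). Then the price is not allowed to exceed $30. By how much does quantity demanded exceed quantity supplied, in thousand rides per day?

112

Rearranging demand gives Qd = 260 - 2P. Setting quantity demanded equal to quantity supplied, 260 - 2P = 6P - 92, gives P* = 44 and Q* = 172.
The ceiling of 30 is below the equilibrium price 44, so it binds.
At P = 30: Qd = 260 - 2·30 = 200 and Qs = 6·30 - 92 = 88.
Shortage = Qd - Qs = 200 - 88 = 112.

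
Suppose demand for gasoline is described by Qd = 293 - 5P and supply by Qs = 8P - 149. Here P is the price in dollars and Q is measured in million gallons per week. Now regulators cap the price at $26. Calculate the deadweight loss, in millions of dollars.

665.6

In a free market, 293 - 5P = 8P - 149 gives the equilibrium P* = 34, Q* = 123.
Since 26 < 34, the ceiling is binding.
At P = 26: Qd = 293 - 5·26 = 163 and Qs = 8·26 - 149 = 59.
Quantity traded falls to 59. At Q = 59 the demand price is (293 - 59)/5 = 46.8 and the supply price is (149 + 59)/8 = 26.
Deadweight loss = ½ · (46.8 - 26) · (123 - 59) = ½ · 20.8 · 64 = 665.6.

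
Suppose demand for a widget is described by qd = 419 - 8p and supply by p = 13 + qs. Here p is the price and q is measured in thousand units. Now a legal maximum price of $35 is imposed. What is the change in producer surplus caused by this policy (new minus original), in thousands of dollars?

-370.5

Rearranging supply gives qs = p - 13. In a free market, 419 - 8p = p - 13 gives the equilibrium p* = 48, q* = 35.
Since 35 < 48, the ceiling is binding.
At p = 35: qd = 419 - 8·35 = 139 and qs = 35 - 13 = 22.
Producer surplus without the control is ½ · (48 - 13) · 35 = 612.5.
With the ceiling, producers sell 22 units at 35, so PS = ½ · (35 - 13) · 22 = 242.
Change in producer surplus = 242 - 612.5 = -370.5.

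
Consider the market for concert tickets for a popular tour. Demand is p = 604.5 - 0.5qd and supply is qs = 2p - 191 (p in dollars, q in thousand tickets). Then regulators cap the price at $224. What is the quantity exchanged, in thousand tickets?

Rearranging demand gives qd = 1209 - 2p. Setting quantity demanded equal to quantity supplied, 1209 - 2p = 2p - 191, gives p* = 350 and q* = 509.
The ceiling of 224 is below the equilibrium price 350, so it binds.
At p = 224: qd = 1209 - 2·224 = 761 and qs = 2·224 - 191 = 257.
The quantity actually transacted is the short side, supply: 257.

257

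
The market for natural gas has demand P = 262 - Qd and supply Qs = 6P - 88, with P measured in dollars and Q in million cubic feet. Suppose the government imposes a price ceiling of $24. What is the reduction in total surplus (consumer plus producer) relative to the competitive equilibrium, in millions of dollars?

14196

Rearranging demand gives Qd = 262 - P. Without the control the market clears where 262 - P = 6P - 88, i.e. P* = 50 and Q* = 212.
Since 24 < 50, the ceiling is binding.
At P = 24: Qd = 262 - 24 = 238 and Qs = 6·24 - 88 = 56.
Quantity traded falls to 56. At Q = 56 the demand price is 262 - 56 = 206 and the supply price is (88 + 56)/6 = 24.
Deadweight loss = ½ · (206 - 24) · (212 - 56) = ½ · 182 · 156 = 14196.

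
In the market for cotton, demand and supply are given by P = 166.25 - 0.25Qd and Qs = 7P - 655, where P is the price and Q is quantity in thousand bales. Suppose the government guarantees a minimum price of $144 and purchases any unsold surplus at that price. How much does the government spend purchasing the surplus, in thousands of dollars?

38016

Rearranging demand gives Qd = 665 - 4P. Setting quantity demanded equal to quantity supplied, 665 - 4P = 7P - 655, gives P* = 120 and Q* = 185.
The floor of 144 is above the equilibrium price 120, so it binds.
At P = 144: Qd = 665 - 4·144 = 89 and Qs = 7·144 - 655 = 353.
Surplus = Qs - Qd = 264.
Government expenditure = surplus × support price = 264 × 144 = 38016.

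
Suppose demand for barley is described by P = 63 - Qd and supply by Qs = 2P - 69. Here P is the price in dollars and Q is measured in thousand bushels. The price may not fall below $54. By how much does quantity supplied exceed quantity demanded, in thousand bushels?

30

Rearranging demand gives Qd = 63 - P. Equilibrium: 63 - P = 2P - 69, so 132 = 3P and P* = 44, Q* = 19.
Because the floor (54) lies above the market-clearing price, it is binding.
At P = 54: Qd = 63 - 54 = 9 and Qs = 2·54 - 69 = 39.
Surplus = Qs - Qd = 39 - 9 = 30.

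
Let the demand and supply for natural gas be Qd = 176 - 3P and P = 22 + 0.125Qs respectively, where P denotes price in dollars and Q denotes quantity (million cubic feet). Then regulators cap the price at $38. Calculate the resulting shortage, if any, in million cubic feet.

Rearranging supply gives Qs = 8P - 176. Equilibrium: 176 - 3P = 8P - 176, so 352 = 11P and P* = 32, Q* = 80.
The ceiling of 38 is above the equilibrium price 32, so it is not binding; the market clears at P* = 32, Q* = 80.
Since the control does not bind, there is no shortage.

0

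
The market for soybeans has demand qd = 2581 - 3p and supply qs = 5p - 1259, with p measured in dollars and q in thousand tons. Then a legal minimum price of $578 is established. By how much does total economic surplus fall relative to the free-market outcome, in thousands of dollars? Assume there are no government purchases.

Without the control the market clears where 2581 - 3p = 5p - 1259, i.e. p* = 480 and q* = 1141.
Because the floor (578) lies above the market-clearing price, it is binding.
At p = 578: qd = 2581 - 3·578 = 847 and qs = 5·578 - 1259 = 1631.
Quantity traded falls to 847. At q = 847 the demand price is (2581 - 847)/3 = 578 and the supply price is (1259 + 847)/5 = 421.2.
Deadweight loss = ½ · (578 - 421.2) · (1141 - 847) = ½ · 156.8 · 294 = 23049.6.

23049.6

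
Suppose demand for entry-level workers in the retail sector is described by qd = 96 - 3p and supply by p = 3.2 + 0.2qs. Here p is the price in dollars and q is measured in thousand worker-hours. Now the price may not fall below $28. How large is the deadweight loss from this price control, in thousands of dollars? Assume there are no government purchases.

470.4

Rearranging supply gives qs = 5p - 16. Without the control the market clears where 96 - 3p = 5p - 16, i.e. p* = 14 and q* = 54.
Since 28 > 14, the floor is binding.
At p = 28: qd = 96 - 3·28 = 12 and qs = 5·28 - 16 = 124.
Quantity traded falls to 12. At q = 12 the demand price is (96 - 12)/3 = 28 and the supply price is (16 + 12)/5 = 5.6.
Deadweight loss = ½ · (28 - 5.6) · (54 - 12) = ½ · 22.4 · 42 = 470.4.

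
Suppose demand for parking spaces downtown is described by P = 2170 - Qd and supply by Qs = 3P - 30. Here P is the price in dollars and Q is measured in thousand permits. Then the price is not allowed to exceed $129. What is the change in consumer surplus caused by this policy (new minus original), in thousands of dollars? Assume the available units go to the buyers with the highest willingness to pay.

-647287.5

Rearranging demand gives Qd = 2170 - P. Equilibrium: 2170 - P = 3P - 30, so 2200 = 4P and P* = 550, Q* = 1620.
Because the ceiling (129) lies below the market-clearing price, it is binding.
At P = 129: Qd = 2170 - 129 = 2041 and Qs = 3·129 - 30 = 357.
Consumer surplus without the control is ½ · (2170 - 550) · 1620 = 1312200.
With the ceiling, 357 units are sold at 129 (assume they go to the highest-value buyers). The demand price at Q = 357 is 1813, so CS = ½ · [(2170 - 129) + (1813 - 129)] · 357 = 664912.5.
Change in consumer surplus = 664912.5 - 1312200 = -647287.5.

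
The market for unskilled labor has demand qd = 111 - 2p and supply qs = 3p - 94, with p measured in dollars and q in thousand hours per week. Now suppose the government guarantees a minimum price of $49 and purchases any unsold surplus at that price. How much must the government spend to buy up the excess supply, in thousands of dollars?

In a free market, 111 - 2p = 3p - 94 gives the equilibrium p* = 41, q* = 29.
The floor of 49 is above the equilibrium price 41, so it binds.
At p = 49: qd = 111 - 2·49 = 13 and qs = 3·49 - 94 = 53.
Surplus = qs - qd = 40.
Government expenditure = surplus × support price = 40 × 49 = 1960.

1960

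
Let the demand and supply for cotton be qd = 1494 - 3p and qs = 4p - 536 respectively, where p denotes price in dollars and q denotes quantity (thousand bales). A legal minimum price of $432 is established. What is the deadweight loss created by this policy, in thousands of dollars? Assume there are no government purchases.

52930.5

Setting quantity demanded equal to quantity supplied, 1494 - 3p = 4p - 536, gives p* = 290 and q* = 624.
Since 432 > 290, the floor is binding.
At p = 432: qd = 1494 - 3·432 = 198 and qs = 4·432 - 536 = 1192.
Quantity traded falls to 198. At q = 198 the demand price is (1494 - 198)/3 = 432 and the supply price is (536 + 198)/4 = 183.5.
Deadweight loss = ½ · (432 - 183.5) · (624 - 198) = ½ · 248.5 · 426 = 52930.5.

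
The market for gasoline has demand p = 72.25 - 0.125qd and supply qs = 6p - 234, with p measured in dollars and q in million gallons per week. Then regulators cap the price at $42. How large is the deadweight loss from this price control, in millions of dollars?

1344

Rearranging demand gives qd = 578 - 8p. Setting quantity demanded equal to quantity supplied, 578 - 8p = 6p - 234, gives p* = 58 and q* = 114.
Since 42 < 58, the ceiling is binding.
At p = 42: qd = 578 - 8·42 = 242 and qs = 6·42 - 234 = 18.
Quantity traded falls to 18. At q = 18 the demand price is (578 - 18)/8 = 70 and the supply price is (234 + 18)/6 = 42.
Deadweight loss = ½ · (70 - 42) · (114 - 18) = ½ · 28 · 96 = 1344.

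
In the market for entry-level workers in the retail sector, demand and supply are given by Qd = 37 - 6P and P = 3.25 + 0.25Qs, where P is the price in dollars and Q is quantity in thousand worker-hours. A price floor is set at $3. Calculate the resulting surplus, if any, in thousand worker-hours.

Rearranging supply gives Qs = 4P - 13. Equilibrium: 37 - 6P = 4P - 13, so 50 = 10P and P* = 5, Q* = 7.
The floor of 3 is below the equilibrium price 5, so it is not binding; the market clears at P* = 5, Q* = 7.
Since the control does not bind, there is no surplus.

0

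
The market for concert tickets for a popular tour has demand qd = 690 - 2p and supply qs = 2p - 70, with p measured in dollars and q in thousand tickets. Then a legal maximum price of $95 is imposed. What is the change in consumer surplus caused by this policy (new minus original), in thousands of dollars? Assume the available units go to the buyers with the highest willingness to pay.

2375

Setting quantity demanded equal to quantity supplied, 690 - 2p = 2p - 70, gives p* = 190 and q* = 310.
Because the ceiling (95) lies below the market-clearing price, it is binding.
At p = 95: qd = 690 - 2·95 = 500 and qs = 2·95 - 70 = 120.
Consumer surplus without the control is ½ · (345 - 190) · 310 = 24025.
With the ceiling, 120 units are sold at 95 (assume they go to the highest-value buyers). The demand price at q = 120 is 285, so CS = ½ · [(345 - 95) + (285 - 95)] · 120 = 26400.
Change in consumer surplus = 26400 - 24025 = 2375.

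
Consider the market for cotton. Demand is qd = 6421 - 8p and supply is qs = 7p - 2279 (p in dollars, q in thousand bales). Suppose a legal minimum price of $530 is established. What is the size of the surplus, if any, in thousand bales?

Equilibrium: 6421 - 8p = 7p - 2279, so 8700 = 15p and p* = 580, q* = 1781.
Since 530 is below p* = 580, the floor does not bind and the free-market outcome prevails.
Since the control does not bind, there is no surplus.

0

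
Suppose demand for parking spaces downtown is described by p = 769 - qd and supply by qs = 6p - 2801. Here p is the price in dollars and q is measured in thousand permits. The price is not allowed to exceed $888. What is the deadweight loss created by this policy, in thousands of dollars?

0

Rearranging demand gives qd = 769 - p. Setting quantity demanded equal to quantity supplied, 769 - p = 6p - 2801, gives p* = 510 and q* = 259.
The ceiling of 888 is above the equilibrium price 510, so it is not binding; the market clears at p* = 510, q* = 259.
Since the control does not bind, no trades are prevented and deadweight loss is zero.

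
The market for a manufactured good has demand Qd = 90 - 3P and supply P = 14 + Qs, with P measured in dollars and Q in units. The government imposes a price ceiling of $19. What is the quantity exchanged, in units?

5

Rearranging supply gives Qs = P - 14. Without the control the market clears where 90 - 3P = P - 14, i.e. P* = 26 and Q* = 12.
The ceiling of 19 is below the equilibrium price 26, so it binds.
At P = 19: Qd = 90 - 3·19 = 33 and Qs = 19 - 14 = 5.
The quantity actually transacted is the short side, supply: 5.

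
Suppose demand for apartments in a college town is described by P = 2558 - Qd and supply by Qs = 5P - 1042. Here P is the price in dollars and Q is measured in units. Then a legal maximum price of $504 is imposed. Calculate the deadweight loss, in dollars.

Rearranging demand gives Qd = 2558 - P. In a free market, 2558 - P = 5P - 1042 gives the equilibrium P* = 600, Q* = 1958.
The ceiling of 504 is below the equilibrium price 600, so it binds.
At P = 504: Qd = 2558 - 504 = 2054 and Qs = 5·504 - 1042 = 1478.
Quantity traded falls to 1478. At Q = 1478 the demand price is 2558 - 1478 = 1080 and the supply price is (1042 + 1478)/5 = 504.
Deadweight loss = ½ · (1080 - 504) · (1958 - 1478) = ½ · 576 · 480 = 138240.

138240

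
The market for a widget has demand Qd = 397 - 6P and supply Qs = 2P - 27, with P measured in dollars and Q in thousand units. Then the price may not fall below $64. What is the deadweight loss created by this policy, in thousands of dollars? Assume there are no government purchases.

In a free market, 397 - 6P = 2P - 27 gives the equilibrium P* = 53, Q* = 79.
The floor of 64 is above the equilibrium price 53, so it binds.
At P = 64: Qd = 397 - 6·64 = 13 and Qs = 2·64 - 27 = 101.
Quantity traded falls to 13. At Q = 13 the demand price is (397 - 13)/6 = 64 and the supply price is (27 + 13)/2 = 20.
Deadweight loss = ½ · (64 - 20) · (79 - 13) = ½ · 44 · 66 = 1452.

1452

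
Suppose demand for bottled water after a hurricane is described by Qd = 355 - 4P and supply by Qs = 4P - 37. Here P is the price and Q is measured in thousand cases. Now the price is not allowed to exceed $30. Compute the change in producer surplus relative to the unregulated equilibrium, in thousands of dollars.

Without the control the market clears where 355 - 4P = 4P - 37, i.e. P* = 49 and Q* = 159.
Since 30 < 49, the ceiling is binding.
At P = 30: Qd = 355 - 4·30 = 235 and Qs = 4·30 - 37 = 83.
Producer surplus without the control is ½ · (49 - 9.25) · 159 = 3160.125.
With the ceiling, producers sell 83 units at 30, so PS = ½ · (30 - 9.25) · 83 = 861.125.
Change in producer surplus = 861.125 - 3160.125 = -2299.

-2299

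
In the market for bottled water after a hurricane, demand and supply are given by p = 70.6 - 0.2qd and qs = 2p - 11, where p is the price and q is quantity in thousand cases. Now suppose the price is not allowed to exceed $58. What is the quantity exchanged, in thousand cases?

Rearranging demand gives qd = 353 - 5p. Equilibrium: 353 - 5p = 2p - 11, so 364 = 7p and p* = 52, q* = 93.
The ceiling of 58 is above the equilibrium price 52, so it is not binding; the market clears at p* = 52, q* = 93.

93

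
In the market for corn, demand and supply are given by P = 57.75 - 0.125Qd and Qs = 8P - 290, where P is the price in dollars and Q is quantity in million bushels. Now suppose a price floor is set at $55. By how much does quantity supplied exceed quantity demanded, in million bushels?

128

Rearranging demand gives Qd = 462 - 8P. Equilibrium: 462 - 8P = 8P - 290, so 752 = 16P and P* = 47, Q* = 86.
The floor of 55 is above the equilibrium price 47, so it binds.
At P = 55: Qd = 462 - 8·55 = 22 and Qs = 8·55 - 290 = 150.
Surplus = Qs - Qd = 150 - 22 = 128.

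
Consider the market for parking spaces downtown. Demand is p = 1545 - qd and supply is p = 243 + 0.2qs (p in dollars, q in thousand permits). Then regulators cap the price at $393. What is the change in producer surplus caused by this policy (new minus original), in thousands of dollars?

-61472.5

Rearranging demand gives qd = 1545 - p; rearranging supply gives qs = 5p - 1215. Equilibrium: 1545 - p = 5p - 1215, so 2760 = 6p and p* = 460, q* = 1085.
Because the ceiling (393) lies below the market-clearing price, it is binding.
At p = 393: qd = 1545 - 393 = 1152 and qs = 5·393 - 1215 = 750.
Producer surplus without the control is ½ · (460 - 243) · 1085 = 117722.5.
With the ceiling, producers sell 750 units at 393, so PS = ½ · (393 - 243) · 750 = 56250.
Change in producer surplus = 56250 - 117722.5 = -61472.5.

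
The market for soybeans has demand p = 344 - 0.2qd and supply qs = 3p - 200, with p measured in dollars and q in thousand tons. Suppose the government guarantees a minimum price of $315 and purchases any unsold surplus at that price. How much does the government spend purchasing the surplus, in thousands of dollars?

189000

Rearranging demand gives qd = 1720 - 5p. Without the control the market clears where 1720 - 5p = 3p - 200, i.e. p* = 240 and q* = 520.
Since 315 > 240, the floor is binding.
At p = 315: qd = 1720 - 5·315 = 145 and qs = 3·315 - 200 = 745.
Surplus = qs - qd = 600.
Government expenditure = surplus × support price = 600 × 315 = 189000.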